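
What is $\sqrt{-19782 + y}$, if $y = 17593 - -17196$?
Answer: $\sqrt{15007} \approx 122.5$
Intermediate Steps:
$y = 34789$ ($y = 17593 + 17196 = 34789$)
$\sqrt{-19782 + y} = \sqrt{-19782 + 34789} = \sqrt{15007}$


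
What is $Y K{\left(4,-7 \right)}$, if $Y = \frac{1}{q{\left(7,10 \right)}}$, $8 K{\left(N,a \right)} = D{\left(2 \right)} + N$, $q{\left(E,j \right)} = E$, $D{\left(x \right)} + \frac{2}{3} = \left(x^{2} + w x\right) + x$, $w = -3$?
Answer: $\frac{5}{84} \approx 0.059524$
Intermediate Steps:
$D{\left(x \right)} = - \frac{2}{3} + x^{2} - 2 x$ ($D{\left(x \right)} = - \frac{2}{3} + \left(\left(x^{2} - 3 x\right) + x\right) = - \frac{2}{3} + \left(x^{2} - 2 x\right) = - \frac{2}{3} + x^{2} - 2 x$)
$K{\left(N,a \right)} = - \frac{1}{12} + \frac{N}{8}$ ($K{\left(N,a \right)} = \frac{\left(- \frac{2}{3} + 2^{2} - 4\right) + N}{8} = \frac{\left(- \frac{2}{3} + 4 - 4\right) + N}{8} = \frac{- \frac{2}{3} + N}{8} = - \frac{1}{12} + \frac{N}{8}$)
$Y = \frac{1}{7} \approx 0.14286$
$Y K{\left(4,-7 \right)} = \frac{- \frac{1}{12} + \frac{1}{8} \cdot 4}{7} = \frac{- \frac{1}{12} + \frac{1}{2}}{7} = \frac{1}{7} \cdot \frac{5}{12} = \frac{5}{84}$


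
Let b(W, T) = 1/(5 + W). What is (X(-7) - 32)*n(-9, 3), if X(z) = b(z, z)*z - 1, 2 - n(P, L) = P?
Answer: -649/2 ≈ -324.50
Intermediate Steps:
n(P, L) = 2 - P
X(z) = -1 + z/(5 + z) (X(z) = z/(5 + z) - 1 = -1 + z/(5 + z))
(X(-7) - 32)*n(-9, 3) = (-5/(5 - 7) - 32)*(2 - 1*(-9)) = (-5/(-2) - 32)*(2 + 9) = (-5*(-½) - 32)*11 = (5/2 - 32)*11 = -59/2*11 = -649/2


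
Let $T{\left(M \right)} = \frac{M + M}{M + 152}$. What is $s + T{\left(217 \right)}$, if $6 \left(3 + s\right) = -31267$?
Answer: $- \frac{3847187}{738} \approx -5213.0$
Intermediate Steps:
$T{\left(M \right)} = \frac{2 M}{152 + M}$
$s = - \frac{31285}{6}$ ($s = -3 + \frac{1}{6} \left(-31267\right) = -3 - \frac{31267}{6} = - \frac{31285}{6} \approx -5214.2$)
$s + T{\left(217 \right)} = - \frac{31285}{6} + 2 \cdot 217 \frac{1}{152 + 217} = - \frac{31285}{6} + 2 \cdot 217 \cdot \frac{1}{369} = - \frac{31285}{6} + \frac{434}{369} = - \frac{3847187}{738}$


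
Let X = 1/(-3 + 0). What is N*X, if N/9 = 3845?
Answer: -11535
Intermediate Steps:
N = 34605 (N = 9*3845 = 34605)
X = -1/3 (X = 1/(-3) = -1/3 ≈ -0.33333)
N*X = 34605*(-1/3) = -11535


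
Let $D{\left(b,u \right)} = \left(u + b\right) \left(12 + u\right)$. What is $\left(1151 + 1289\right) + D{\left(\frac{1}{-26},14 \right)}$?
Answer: $2803$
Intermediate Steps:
$D{\left(b,u \right)} = \left(12 + u\right) \left(b + u\right)$ ($D{\left(b,u \right)} = \left(b + u\right) \left(12 + u\right) = \left(12 + u\right) \left(b + u\right)$)
$\left(1151 + 1289\right) + D{\left(\frac{1}{-26},14 \right)} = \left(1151 + 1289\right) + \left(14^{2} + \frac{12}{-26} + 12 \cdot 14 + \frac{1}{-26} \cdot 14\right) = 2440 + \left(196 + 12 \left(- \frac{1}{26}\right) + 168 - \frac{7}{13}\right) = 2440 + \left(196 - \frac{6}{13} + 168 - \frac{7}{13}\right) = 2440 + 363 = 2803$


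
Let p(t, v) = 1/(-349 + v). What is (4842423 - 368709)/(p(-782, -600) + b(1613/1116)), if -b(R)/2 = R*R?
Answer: -91166404007952/85162121 ≈ -1.0705e+6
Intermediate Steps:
b(R) = -2*R² (b(R) = -2*R*R = -2*R²)
(4842423 - 368709)/(p(-782, -600) + b(1613/1116)) = (4842423 - 368709)/(1/(-349 - 600) - 2*(1613/1116)²) = 4473714/(1/(-949) - 2*(1613*(1/1116))²) = 4473714/(-1/949 - 2*(1613/1116)²) = 4473714/(-1/949 - 2*2601769/1245456) = 4473714/(-1/949 - 2601769/622728) = 4473714/(-2469701509/590968872) = 4473714*(-590968872/2469701509) = -91166404007952/85162121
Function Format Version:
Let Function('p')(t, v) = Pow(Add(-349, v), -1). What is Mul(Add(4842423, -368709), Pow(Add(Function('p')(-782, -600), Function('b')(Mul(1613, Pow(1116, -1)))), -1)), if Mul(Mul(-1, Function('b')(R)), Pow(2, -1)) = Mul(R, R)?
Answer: Rational(-91166404007952, 85162121) ≈ -1.0705e+6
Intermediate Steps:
Function('b')(R) = Mul(-2, Pow(R, 2)) (Function('b')(R) = Mul(-2, Mul(R, R)) = Mul(-2, Pow(R, 2)))
Mul(Add(4842423, -368709), Pow(Add(Function('p')(-782, -600), Function('b')(Mul(1613, Pow(1116, -1)))), -1)) = Mul(Add(4842423, -368709), Pow(Add(Pow(Add(-349, -600), -1), Mul(-2, Pow(Mul(1613, Pow(1116, -1)), 2))), -1)) = Mul(4473714, Pow(Add(Pow(-949, -1), Mul(-2, Pow(Mul(1613, Rational(1, 1116)), 2))), -1)) = Mul(4473714, Pow(Add(Rational(-1, 949), Mul(-2, Pow(Rational(1613, 1116), 2))), -1)) = Mul(4473714, Pow(Add(Rational(-1, 949), Mul(-2, Rational(2601769, 1245456))), -1)) = Mul(4473714, Pow(Add(Rational(-1, 949), Rational(-2601769, 622728)), -1)) = Mul(4473714, Pow(Rational(-2469701509, 590968872), -1)) = Mul(4473714, Rational(-590968872, 2469701509)) = Rational(-91166404007952, 85162121)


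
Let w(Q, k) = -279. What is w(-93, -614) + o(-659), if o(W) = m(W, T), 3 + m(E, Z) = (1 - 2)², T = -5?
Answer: -281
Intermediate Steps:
m(E, Z) = -2 (m(E, Z) = -3 + (1 - 2)² = -3 + (-1)² = -3 + 1 = -2)
o(W) = -2
w(-93, -614) + o(-659) = -279 - 2 = -281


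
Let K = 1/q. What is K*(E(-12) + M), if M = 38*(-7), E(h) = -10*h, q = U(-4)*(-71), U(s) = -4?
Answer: -73/142 ≈ -0.51408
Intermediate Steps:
q = 284 (q = -4*(-71) = 284)
M = -266
K = 1/284 ≈ 0.0035211
K*(E(-12) + M) = (-10*(-12) - 266)/284 = (120 - 266)/284 = (1/284)*(-146) = -73/142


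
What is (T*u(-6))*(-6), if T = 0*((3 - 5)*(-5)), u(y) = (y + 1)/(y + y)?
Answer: 0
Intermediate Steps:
u(y) = (1 + y)/(2*y) (u(y) = (1 + y)/((2*y)) = (1 + y)*(1/(2*y)) = (1 + y)/(2*y))
T = 0 (T = 0*(-2*(-5)) = 0*10 = 0)
(T*u(-6))*(-6) = (0*((½)*(1 - 6)/(-6)))*(-6) = (0*((½)*(-⅙)*(-5)))*(-6) = (0*(5/12))*(-6) = 0*(-6) = 0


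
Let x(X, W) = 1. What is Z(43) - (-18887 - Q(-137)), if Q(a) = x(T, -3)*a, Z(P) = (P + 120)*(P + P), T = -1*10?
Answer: 32768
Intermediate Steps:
T = -10
Z(P) = 2*P*(120 + P) (Z(P) = (120 + P)*(2*P) = 2*P*(120 + P))
Q(a) = a (Q(a) = 1*a = a)
Z(43) - (-18887 - Q(-137)) = 2*43*(120 + 43) - (-18887 - 1*(-137)) = 2*43*163 - (-18887 + 137) = 14018 - 1*(-18750) = 14018 + 18750 = 32768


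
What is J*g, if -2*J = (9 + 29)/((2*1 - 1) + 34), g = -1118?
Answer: 21242/35 ≈ 606.91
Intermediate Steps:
J = -19/35 (J = -(9 + 29)/(2*((2*1 - 1) + 34)) = -19/((2 - 1) + 34) = -19/(1 + 34) = -19/35 ≈ -0.54286)
J*g = -19/35*(-1118) = 21242/35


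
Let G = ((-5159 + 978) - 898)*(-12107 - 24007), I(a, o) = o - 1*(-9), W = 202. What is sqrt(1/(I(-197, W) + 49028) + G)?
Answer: sqrt(49411694262011885)/16413 ≈ 13543.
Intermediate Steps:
I(a, o) = 9 + o (I(a, o) = o + 9 = 9 + o)
G = 183423006 (G = (-4181 - 898)*(-36114) = -5079*(-36114) = 183423006)
sqrt(1/(I(-197, W) + 49028) + G) = sqrt(1/((9 + 202) + 49028) + 183423006) = sqrt(1/(211 + 49028) + 183423006) = sqrt(1/49239 + 183423006) = sqrt(9031565392435/49239) = sqrt(49411694262011885)/16413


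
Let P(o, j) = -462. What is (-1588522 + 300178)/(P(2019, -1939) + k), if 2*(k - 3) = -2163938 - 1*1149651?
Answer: 2576688/3314507 ≈ 0.77740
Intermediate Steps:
k = -3313583/2 (k = 3 + (-2163938 - 1*1149651)/2 = 3 + (-2163938 - 1149651)/2 = 3 + (1/2)*(-3313589) = 3 - 3313589/2 = -3313583/2 ≈ -1.6568e+6)
(-1588522 + 300178)/(P(2019, -1939) + k) = (-1588522 + 300178)/(-462 - 3313583/2) = -1288344/(-3314507/2) = -1288344*(-2/3314507) = 2576688/3314507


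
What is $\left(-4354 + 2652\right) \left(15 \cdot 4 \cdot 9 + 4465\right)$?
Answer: $-8518510$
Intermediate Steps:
$\left(-4354 + 2652\right) \left(15 \cdot 4 \cdot 9 + 4465\right) = - 1702 \left(60 \cdot 9 + 4465\right) = - 1702 \left(540 + 4465\right) = \left(-1702\right) 5005 = -8518510$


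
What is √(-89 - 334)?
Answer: 3*I*√47 ≈ 20.567*I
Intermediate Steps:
√(-89 - 334) = √(-423) = 3*I*√47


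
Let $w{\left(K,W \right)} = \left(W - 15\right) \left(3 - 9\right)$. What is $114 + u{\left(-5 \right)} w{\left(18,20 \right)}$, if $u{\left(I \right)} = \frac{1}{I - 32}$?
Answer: $\frac{4248}{37} \approx 114.81$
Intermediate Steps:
$w{\left(K,W \right)} = 90 - 6 W$ ($w{\left(K,W \right)} = \left(-15 + W\right) \left(-6\right) = 90 - 6 W$)
$u{\left(I \right)} = \frac{1}{-32 + I}$
$114 + u{\left(-5 \right)} w{\left(18,20 \right)} = 114 + \frac{90 - 120}{-32 - 5} = 114 + \frac{90 - 120}{-37} = 114 - - \frac{30}{37} = 114 + \frac{30}{37} = \frac{4248}{37}$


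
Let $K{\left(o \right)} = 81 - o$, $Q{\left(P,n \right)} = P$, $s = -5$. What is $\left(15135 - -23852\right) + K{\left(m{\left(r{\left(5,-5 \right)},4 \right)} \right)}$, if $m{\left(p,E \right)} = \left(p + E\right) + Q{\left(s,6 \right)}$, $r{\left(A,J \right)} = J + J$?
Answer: $39079$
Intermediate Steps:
$r{\left(A,J \right)} = 2 J$
$m{\left(p,E \right)} = -5 + E + p$ ($m{\left(p,E \right)} = \left(p + E\right) - 5 = \left(E + p\right) - 5 = -5 + E + p$)
$\left(15135 - -23852\right) + K{\left(m{\left(r{\left(5,-5 \right)},4 \right)} \right)} = \left(15135 - -23852\right) + \left(81 - \left(-5 + 4 + 2 \left(-5\right)\right)\right) = \left(15135 + 23852\right) + \left(81 - \left(-5 + 4 - 10\right)\right) = 38987 + \left(81 - -11\right) = 38987 + \left(81 + 11\right) = 38987 + 92 = 39079$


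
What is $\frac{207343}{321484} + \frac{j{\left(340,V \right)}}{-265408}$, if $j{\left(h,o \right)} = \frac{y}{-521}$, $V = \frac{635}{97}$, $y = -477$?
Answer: $\frac{7167683108489}{11113506417728} \approx 0.64495$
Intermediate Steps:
$V = \frac{635}{97}$ ($V = 635 \cdot \frac{1}{97} = \frac{635}{97} \approx 6.5464$)
$j{\left(h,o \right)} = \frac{477}{521}$ ($j{\left(h,o \right)} = - \frac{477}{-521} = \left(-477\right) \left(- \frac{1}{521}\right) = \frac{477}{521}$)
$\frac{207343}{321484} + \frac{j{\left(340,V \right)}}{-265408} = \frac{207343}{321484} + \frac{477}{521 \left(-265408\right)} = 207343 \cdot \frac{1}{321484} + \frac{477}{521} \left(- \frac{1}{265408}\right) = \frac{207343}{321484} - \frac{477}{138277568} = \frac{7167683108489}{11113506417728}$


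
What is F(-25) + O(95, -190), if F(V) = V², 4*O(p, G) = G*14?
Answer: -40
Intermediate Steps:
O(p, G) = 7*G/2 (O(p, G) = (G*14)/4 = (14*G)/4 = 7*G/2)
F(-25) + O(95, -190) = (-25)² + (7/2)*(-190) = 625 - 665 = -40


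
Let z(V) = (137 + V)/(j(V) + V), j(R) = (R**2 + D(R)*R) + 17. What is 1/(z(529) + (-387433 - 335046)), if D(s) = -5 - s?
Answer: -2099/1516484087 ≈ -1.3841e-6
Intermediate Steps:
j(R) = 17 + R**2 + R*(-5 - R) (j(R) = (R**2 + (-5 - R)*R) + 17 = (R**2 + R*(-5 - R)) + 17 = 17 + R**2 + R*(-5 - R))
z(V) = (137 + V)/(17 - 4*V) (z(V) = (137 + V)/((17 - 5*V) + V) = (137 + V)/(17 - 4*V))
1/(z(529) + (-387433 - 335046)) = 1/((-137 - 1*529)/(-17 + 4*529) + (-387433 - 335046)) = 1/((-137 - 529)/(-17 + 2116) - 722479) = 1/(-666/2099 - 722479) = 1/(-1516484087/2099) = -2099/1516484087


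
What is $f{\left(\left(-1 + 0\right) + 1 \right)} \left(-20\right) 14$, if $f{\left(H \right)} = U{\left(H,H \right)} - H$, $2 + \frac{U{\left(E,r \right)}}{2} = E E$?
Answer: $1120$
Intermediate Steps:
$U{\left(E,r \right)} = -4 + 2 E^{2}$ ($U{\left(E,r \right)} = -4 + 2 E E = -4 + 2 E^{2}$)
$f{\left(H \right)} = -4 - H + 2 H^{2}$ ($f{\left(H \right)} = \left(-4 + 2 H^{2}\right) - H = -4 - H + 2 H^{2}$)
$f{\left(\left(-1 + 0\right) + 1 \right)} \left(-20\right) 14 = \left(-4 - \left(\left(-1 + 0\right) + 1\right) + 2 \left(\left(-1 + 0\right) + 1\right)^{2}\right) \left(-20\right) 14 = \left(-4 - \left(-1 + 1\right) + 2 \left(-1 + 1\right)^{2}\right) \left(-20\right) 14 = \left(-4 - 0 + 2 \cdot 0^{2}\right) \left(-20\right) 14 = \left(-4 + 0 + 2 \cdot 0\right) \left(-20\right) 14 = \left(-4 + 0 + 0\right) \left(-20\right) 14 = \left(-4\right) \left(-20\right) 14 = 80 \cdot 14 = 1120$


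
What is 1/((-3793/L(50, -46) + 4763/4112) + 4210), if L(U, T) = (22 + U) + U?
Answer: 250832/1048494855 ≈ 0.00023923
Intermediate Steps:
L(U, T) = 22 + 2*U
1/((-3793/L(50, -46) + 4763/4112) + 4210) = 1/((-3793/(22 + 2*50) + 4763/4112) + 4210) = 1/((-3793/(22 + 100) + 4763*(1/4112)) + 4210) = 1/((-3793/122 + 4763/4112) + 4210) = 1/(-7507865/250832 + 4210) = 1/(1048494855/250832) = 250832/1048494855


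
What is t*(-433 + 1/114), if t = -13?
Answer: 641693/114 ≈ 5628.9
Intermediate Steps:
t*(-433 + 1/114) = -13*(-433 + 1/114) = -13*(-49361/114) = 641693/114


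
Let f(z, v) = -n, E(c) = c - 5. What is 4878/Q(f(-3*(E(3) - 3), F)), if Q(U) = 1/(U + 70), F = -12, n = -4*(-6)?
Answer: 224388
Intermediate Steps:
E(c) = -5 + c
n = 24
f(z, v) = -24 (f(z, v) = -1*24 = -24)
Q(U) = 1/(70 + U)
4878/Q(f(-3*(E(3) - 3), F)) = 4878/(1/(70 - 24)) = 4878/(1/46) = 4878*46 = 224388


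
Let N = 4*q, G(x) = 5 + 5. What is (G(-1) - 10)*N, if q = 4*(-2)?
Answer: 0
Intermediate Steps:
G(x) = 10
q = -8
N = -32 (N = 4*(-8) = -32)
(G(-1) - 10)*N = (10 - 10)*(-32) = 0*(-32) = 0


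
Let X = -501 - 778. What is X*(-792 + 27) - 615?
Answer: 977820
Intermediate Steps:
X = -1279
X*(-792 + 27) - 615 = -1279*(-792 + 27) - 615 = -1279*(-765) - 615 = 978435 - 615 = 977820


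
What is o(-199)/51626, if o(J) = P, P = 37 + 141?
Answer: 89/25813 ≈ 0.0034479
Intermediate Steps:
P = 178
o(J) = 178
o(-199)/51626 = 178/51626 = 178*(1/51626) = 89/25813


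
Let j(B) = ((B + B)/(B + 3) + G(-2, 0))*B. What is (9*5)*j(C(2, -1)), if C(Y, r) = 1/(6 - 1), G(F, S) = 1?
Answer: 81/8 ≈ 10.125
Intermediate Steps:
C(Y, r) = ⅕ (C(Y, r) = 1/5 = ⅕)
j(B) = B*(1 + 2*B/(3 + B)) (j(B) = ((B + B)/(B + 3) + 1)*B = ((2*B)/(3 + B) + 1)*B = (2*B/(3 + B) + 1)*B = (1 + 2*B/(3 + B))*B = B*(1 + 2*B/(3 + B)))
(9*5)*j(C(2, -1)) = (9*5)*(3*(⅕)*(1 + ⅕)/(3 + ⅕)) = 45*(3*(⅕)*(6/5)/(16/5)) = 45*(3*(⅕)*(5/16)*(6/5)) = 45*(9/40) = 81/8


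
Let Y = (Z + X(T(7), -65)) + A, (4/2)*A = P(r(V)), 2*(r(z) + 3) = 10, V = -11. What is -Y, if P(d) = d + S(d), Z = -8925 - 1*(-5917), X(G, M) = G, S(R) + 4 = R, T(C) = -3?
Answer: 3011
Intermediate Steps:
r(z) = 2 (r(z) = -3 + (½)*10 = -3 + 5 = 2)
S(R) = -4 + R
Z = -3008 (Z = -8925 + 5917 = -3008)
P(d) = -4 + 2*d (P(d) = d + (-4 + d) = -4 + 2*d)
A = 0 (A = (-4 + 2*2)/2 = (-4 + 4)/2 = (½)*0 = 0)
Y = -3011 (Y = (-3008 - 3) + 0 = -3011 + 0 = -3011)
-Y = -1*(-3011) = 3011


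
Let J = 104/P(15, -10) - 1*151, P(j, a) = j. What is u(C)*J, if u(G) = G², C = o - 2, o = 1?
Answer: -2161/15 ≈ -144.07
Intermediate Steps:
C = -1 (C = 1 - 2 = -1)
J = -2161/15 (J = 104/15 - 1*151 = 104*(1/15) - 151 = 104/15 - 151 = -2161/15 ≈ -144.07)
u(C)*J = (-1)²*(-2161/15) = 1*(-2161/15) = -2161/15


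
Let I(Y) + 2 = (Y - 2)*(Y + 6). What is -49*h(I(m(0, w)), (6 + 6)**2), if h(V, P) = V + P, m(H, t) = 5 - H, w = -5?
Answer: -8575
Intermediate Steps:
I(Y) = -2 + (-2 + Y)*(6 + Y) (I(Y) = -2 + (Y - 2)*(Y + 6) = -2 + (-2 + Y)*(6 + Y))
h(V, P) = P + V
-49*h(I(m(0, w)), (6 + 6)**2) = -49*((6 + 6)**2 + (-14 + (5 - 1*0)**2 + 4*(5 - 1*0))) = -49*(12**2 + (-14 + (5 + 0)**2 + 4*(5 + 0))) = -49*(144 + (-14 + 5**2 + 4*5)) = -49*(144 + (-14 + 25 + 20)) = -49*(144 + 31) = -49*175 = -8575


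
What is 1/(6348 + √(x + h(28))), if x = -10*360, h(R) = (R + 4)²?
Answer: 69/438040 - I*√161/10074920 ≈ 0.00015752 - 1.2594e-6*I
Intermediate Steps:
h(R) = (4 + R)²
x = -3600
1/(6348 + √(x + h(28))) = 1/(6348 + √(-3600 + (4 + 28)²)) = 1/(6348 + √(-3600 + 32²)) = 1/(6348 + √(-3600 + 1024)) = 1/(6348 + √(-2576)) = 1/(6348 + 4*I*√161)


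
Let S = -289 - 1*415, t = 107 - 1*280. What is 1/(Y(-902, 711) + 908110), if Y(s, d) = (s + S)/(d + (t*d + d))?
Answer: 121581/110408923516 ≈ 1.1012e-6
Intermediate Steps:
t = -173 (t = 107 - 280 = -173)
S = -704 (S = -289 - 415 = -704)
Y(s, d) = -(-704 + s)/(171*d) (Y(s, d) = (s - 704)/(d + (-173*d + d)) = (-704 + s)/(d - 172*d) = (-704 + s)/((-171*d)) = (-704 + s)*(-1/(171*d)) = -(-704 + s)/(171*d))
1/(Y(-902, 711) + 908110) = 1/((1/171)*(704 - 1*(-902))/711 + 908110) = 1/((1/171)*(1/711)*(704 + 902) + 908110) = 1/((1/171)*(1/711)*1606 + 908110) = 1/(1606/121581 + 908110) = 1/(110408923516/121581) = 121581/110408923516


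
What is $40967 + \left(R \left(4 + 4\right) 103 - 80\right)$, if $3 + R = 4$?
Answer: $41711$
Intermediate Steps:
$R = 1$ ($R = -3 + 4 = 1$)
$40967 + \left(R \left(4 + 4\right) 103 - 80\right) = 40967 - \left(80 - 1 \left(4 + 4\right) 103\right) = 40967 - \left(80 - 1 \cdot 8 \cdot 103\right) = 40967 + \left(8 \cdot 103 - 80\right) = 40967 + \left(824 - 80\right) = 40967 + 744 = 41711$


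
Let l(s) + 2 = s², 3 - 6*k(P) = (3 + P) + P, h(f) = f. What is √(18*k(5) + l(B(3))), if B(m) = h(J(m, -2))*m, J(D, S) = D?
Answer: 7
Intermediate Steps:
k(P) = -P/3 (k(P) = ½ - ((3 + P) + P)/6 = ½ - (3 + 2*P)/6 = ½ + (-½ - P/3) = -P/3)
B(m) = m² (B(m) = m*m = m²)
l(s) = -2 + s²
√(18*k(5) + l(B(3))) = √(18*(-⅓*5) + (-2 + (3²)²)) = √(18*(-5/3) + (-2 + 9²)) = √(-30 + (-2 + 81)) = √(-30 + 79) = √49 = 7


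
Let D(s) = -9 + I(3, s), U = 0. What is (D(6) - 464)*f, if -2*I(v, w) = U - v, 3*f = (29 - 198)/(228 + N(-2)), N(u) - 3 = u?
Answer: 159367/1374 ≈ 115.99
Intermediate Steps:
N(u) = 3 + u
f = -169/687 (f = ((29 - 198)/(228 + (3 - 2)))/3 = (-169/(228 + 1))/3 = (-169/229)/3 = (-169*1/229)/3 = (1/3)*(-169/229) = -169/687 ≈ -0.24600)
I(v, w) = v/2 (I(v, w) = -(0 - v)/2 = -(-1)*v/2 = v/2)
D(s) = -15/2 (D(s) = -9 + (1/2)*3 = -9 + 3/2 = -15/2)
(D(6) - 464)*f = (-15/2 - 464)*(-169/687) = -943/2*(-169/687) = 159367/1374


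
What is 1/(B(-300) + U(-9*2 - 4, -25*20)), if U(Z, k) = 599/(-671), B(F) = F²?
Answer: 671/60389401 ≈ 1.1111e-5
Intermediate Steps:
U(Z, k) = -599/671 (U(Z, k) = 599*(-1/671) = -599/671)
1/(B(-300) + U(-9*2 - 4, -25*20)) = 1/((-300)² - 599/671) = 1/(90000 - 599/671) = 1/(60389401/671) = 671/60389401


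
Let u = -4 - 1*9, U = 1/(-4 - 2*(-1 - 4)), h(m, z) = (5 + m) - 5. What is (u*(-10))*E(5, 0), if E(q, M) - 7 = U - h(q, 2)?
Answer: 845/3 ≈ 281.67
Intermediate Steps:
h(m, z) = m
U = ⅙ (U = 1/(-4 - 2*(-5)) = 1/(-4 + 10) = 1/6 = ⅙ ≈ 0.16667)
E(q, M) = 43/6 - q (E(q, M) = 7 + (⅙ - q) = 43/6 - q)
u = -13 (u = -4 - 9 = -13)
(u*(-10))*E(5, 0) = (-13*(-10))*(43/6 - 1*5) = 130*(43/6 - 5) = 130*(13/6) = 845/3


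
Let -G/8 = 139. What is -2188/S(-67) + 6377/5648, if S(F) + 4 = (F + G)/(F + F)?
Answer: -1651848005/3631664 ≈ -454.85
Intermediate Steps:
G = -1112 (G = -8*139 = -1112)
S(F) = -4 + (-1112 + F)/(2*F) (S(F) = -4 + (F - 1112)/(F + F) = -4 + (-1112 + F)/((2*F)) = -4 + (-1112 + F)*(1/(2*F)) = -4 + (-1112 + F)/(2*F))
-2188/S(-67) + 6377/5648 = -2188/(-7/2 - 556/(-67)) + 6377/5648 = -2188/(-7/2 - 556*(-1/67)) + 6377*(1/5648) = -2188/(-7/2 + 556/67) + 6377/5648 = -2188/643/134 + 6377/5648 = -2188*134/643 + 6377/5648 = -293192/643 + 6377/5648 = -1651848005/3631664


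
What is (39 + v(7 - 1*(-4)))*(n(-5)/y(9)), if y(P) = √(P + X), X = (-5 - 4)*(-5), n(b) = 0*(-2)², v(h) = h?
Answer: 0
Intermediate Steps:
n(b) = 0 (n(b) = 0*4 = 0)
X = 45 (X = -9*(-5) = 45)
y(P) = √(45 + P) (y(P) = √(P + 45) = √(45 + P))
(39 + v(7 - 1*(-4)))*(n(-5)/y(9)) = (39 + (7 - 1*(-4)))*(0/(√(45 + 9))) = (39 + (7 + 4))*(0/(√54)) = (39 + 11)*(0/((3*√6))) = 50*(0*(√6/18)) = 50*0 = 0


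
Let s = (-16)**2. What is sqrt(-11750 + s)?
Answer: I*sqrt(11494) ≈ 107.21*I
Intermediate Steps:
s = 256
sqrt(-11750 + s) = sqrt(-11750 + 256) = sqrt(-11494) = I*sqrt(11494)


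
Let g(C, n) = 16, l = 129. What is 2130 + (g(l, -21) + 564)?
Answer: 2710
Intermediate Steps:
2130 + (g(l, -21) + 564) = 2130 + (16 + 564) = 2130 + 580 = 2710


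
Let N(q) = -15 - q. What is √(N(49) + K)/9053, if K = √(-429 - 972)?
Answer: √(-64 + I*√1401)/9053 ≈ 0.00024874 + 0.00091803*I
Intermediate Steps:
K = I*√1401 (K = √(-1401) = I*√1401 ≈ 37.43*I)
√(N(49) + K)/9053 = √((-15 - 1*49) + I*√1401)/9053 = √((-15 - 49) + I*√1401)*(1/9053) = √(-64 + I*√1401)*(1/9053) = √(-64 + I*√1401)/9053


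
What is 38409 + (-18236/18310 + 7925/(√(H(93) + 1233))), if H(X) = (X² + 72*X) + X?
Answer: 351625277/9155 + 7925*√16671/16671 ≈ 38469.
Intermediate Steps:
H(X) = X² + 73*X
38409 + (-18236/18310 + 7925/(√(H(93) + 1233))) = 38409 + (-18236/18310 + 7925/(√(93*(73 + 93) + 1233))) = 38409 + (-18236*1/18310 + 7925/(√(93*166 + 1233))) = 38409 + (-9118/9155 + 7925/(√(15438 + 1233))) = 38409 + (-9118/9155 + 7925/(√16671)) = 38409 + (-9118/9155 + 7925*(√16671/16671)) = 38409 + (-9118/9155 + 7925*√16671/16671) = 351625277/9155 + 7925*√16671/16671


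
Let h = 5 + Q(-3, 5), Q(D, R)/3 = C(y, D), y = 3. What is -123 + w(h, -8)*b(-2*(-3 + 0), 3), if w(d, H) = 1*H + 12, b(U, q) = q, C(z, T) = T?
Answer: -111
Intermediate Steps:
Q(D, R) = 3*D
h = -4 (h = 5 + 3*(-3) = 5 - 9 = -4)
w(d, H) = 12 + H (w(d, H) = H + 12 = 12 + H)
-123 + w(h, -8)*b(-2*(-3 + 0), 3) = -123 + (12 - 8)*3 = -123 + 4*3 = -123 + 12 = -111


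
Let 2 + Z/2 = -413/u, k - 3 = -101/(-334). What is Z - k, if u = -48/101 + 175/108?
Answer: -3039808221/4171994 ≈ -728.62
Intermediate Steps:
k = 1103/334 (k = 3 - 101/(-334) = 3 - 101*(-1/334) = 3 + 101/334 = 1103/334 ≈ 3.3024)
u = 12491/10908 (u = -48*1/101 + 175*(1/108) = -48/101 + 175/108 = 12491/10908 ≈ 1.1451)
Z = -9059972/12491 (Z = -4 + 2*(-413/12491/10908) = -4 + 2*(-413*10908/12491) = -4 + 2*(-4505004/12491) = -4 - 9010008/12491 = -9059972/12491 ≈ -725.32)
Z - k = -9059972/12491 - 1*1103/334 = -9059972/12491 - 1103/334 = -3039808221/4171994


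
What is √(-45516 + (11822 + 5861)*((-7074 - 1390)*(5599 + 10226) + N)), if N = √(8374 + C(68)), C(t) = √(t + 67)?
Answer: √(-2368510577916 + 17683*√(8374 + 3*√15)) ≈ 1.539e+6*I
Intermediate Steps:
C(t) = √(67 + t)
N = √(8374 + 3*√15) (N = √(8374 + √(67 + 68)) = √(8374 + √135) = √(8374 + 3*√15) ≈ 91.573)
√(-45516 + (11822 + 5861)*((-7074 - 1390)*(5599 + 10226) + N)) = √(-45516 + (11822 + 5861)*((-7074 - 1390)*(5599 + 10226) + √(8374 + 3*√15))) = √(-45516 + 17683*(-8464*15825 + √(8374 + 3*√15))) = √(-45516 + 17683*(-133942800 + √(8374 + 3*√15))) = √(-45516 + (-2368510532400 + 17683*√(8374 + 3*√15))) = √(-2368510577916 + 17683*√(8374 + 3*√15))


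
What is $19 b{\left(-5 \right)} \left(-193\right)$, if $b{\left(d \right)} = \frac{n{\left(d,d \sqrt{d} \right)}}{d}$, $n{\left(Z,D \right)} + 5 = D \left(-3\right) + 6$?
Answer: $\frac{3667}{5} + 11001 i \sqrt{5} \approx 733.4 + 24599.0 i$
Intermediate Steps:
$n{\left(Z,D \right)} = 1 - 3 D$ ($n{\left(Z,D \right)} = -5 + \left(D \left(-3\right) + 6\right) = -5 - \left(-6 + 3 D\right) = 1 - 3 D$)
$b{\left(d \right)} = \frac{1 - 3 d^{\frac{3}{2}}}{d}$ ($b{\left(d \right)} = \frac{1 - 3 d \sqrt{d}}{d} = \frac{1 - 3 d^{\frac{3}{2}}}{d}$)
$19 b{\left(-5 \right)} \left(-193\right) = 19 \frac{1 - 3 \left(-5\right)^{\frac{3}{2}}}{-5} \left(-193\right) = 19 \left(- \frac{1 - 3 \left(- 5 i \sqrt{5}\right)}{5}\right) \left(-193\right) = 19 \left(- \frac{1 + 15 i \sqrt{5}}{5}\right) \left(-193\right) = 19 \left(- \frac{1}{5} - 3 i \sqrt{5}\right) \left(-193\right) = \left(- \frac{19}{5} - 57 i \sqrt{5}\right) \left(-193\right) = \frac{3667}{5} + 11001 i \sqrt{5}$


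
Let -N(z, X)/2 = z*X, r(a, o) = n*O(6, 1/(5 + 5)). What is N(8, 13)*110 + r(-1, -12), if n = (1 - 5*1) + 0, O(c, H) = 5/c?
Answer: -68650/3 ≈ -22883.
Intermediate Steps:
n = -4 (n = (1 - 5) + 0 = -4 + 0 = -4)
r(a, o) = -10/3 (r(a, o) = -20/6 = -4*⅚ = -10/3)
N(z, X) = -2*X*z (N(z, X) = -2*z*X = -2*X*z)
N(8, 13)*110 + r(-1, -12) = -2*13*8*110 - 10/3 = -208*110 - 10/3 = -22880 - 10/3 = -68650/3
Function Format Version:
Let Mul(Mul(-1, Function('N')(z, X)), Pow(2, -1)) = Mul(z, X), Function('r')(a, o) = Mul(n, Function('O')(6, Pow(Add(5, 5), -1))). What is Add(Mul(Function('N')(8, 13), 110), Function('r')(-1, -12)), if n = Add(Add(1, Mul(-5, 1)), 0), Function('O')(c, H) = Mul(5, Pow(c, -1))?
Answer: Rational(-68650, 3) ≈ -22883.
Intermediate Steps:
n = -4 (n = Add(Add(1, -5), 0) = Add(-4, 0) = -4)
Function('r')(a, o) = Rational(-10, 3) (Function('r')(a, o) = Mul(-4, Mul(5, Pow(6, -1))) = Mul(-4, Mul(5, Rational(1, 6))) = Mul(-4, Rational(5, 6)) = Rational(-10, 3))
Function('N')(z, X) = Mul(-2, X, z) (Function('N')(z, X) = Mul(-2, Mul(z, X)) = Mul(-2, Mul(X, z)) = Mul(-2, X, z))
Add(Mul(Function('N')(8, 13), 110), Function('r')(-1, -12)) = Add(Mul(Mul(-2, 13, 8), 110), Rational(-10, 3)) = Add(Mul(-208, 110), Rational(-10, 3)) = Add(-22880, Rational(-10, 3)) = Rational(-68650, 3)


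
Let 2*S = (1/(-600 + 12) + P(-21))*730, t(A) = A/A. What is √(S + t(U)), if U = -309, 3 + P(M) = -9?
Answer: I*√7725651/42 ≈ 66.179*I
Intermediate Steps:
P(M) = -12 (P(M) = -3 - 9 = -12)
t(A) = 1
S = -2575805/588 (S = ((1/(-600 + 12) - 12)*730)/2 = ((1/(-588) - 12)*730)/2 = ((-1/588 - 12)*730)/2 = (-7057/588*730)/2 = (½)*(-2575805/294) = -2575805/588 ≈ -4380.6)
√(S + t(U)) = √(-2575805/588 + 1) = √(-2575217/588) = I*√7725651/42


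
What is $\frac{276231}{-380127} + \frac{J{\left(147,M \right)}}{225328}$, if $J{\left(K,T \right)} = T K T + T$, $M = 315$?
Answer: $\frac{913739682127}{14275542776} \approx 64.007$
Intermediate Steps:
$J{\left(K,T \right)} = T + K T^{2}$ ($J{\left(K,T \right)} = K T T + T = K T^{2} + T = T + K T^{2}$)
$\frac{276231}{-380127} + \frac{J{\left(147,M \right)}}{225328} = \frac{276231}{-380127} + \frac{315 \left(1 + 147 \cdot 315\right)}{225328} = 276231 \left(- \frac{1}{380127}\right) + 315 \left(1 + 46305\right) \frac{1}{225328} = - \frac{92077}{126709} + 315 \cdot 46306 \cdot \frac{1}{225328} = - \frac{92077}{126709} + 14586390 \cdot \frac{1}{225328} = - \frac{92077}{126709} + \frac{7293195}{112664} = \frac{913739682127}{14275542776}$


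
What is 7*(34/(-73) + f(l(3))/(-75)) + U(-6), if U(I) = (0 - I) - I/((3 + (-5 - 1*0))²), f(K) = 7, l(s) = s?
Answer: 39271/10950 ≈ 3.5864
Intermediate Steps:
U(I) = -5*I/4 (U(I) = -I - I/((3 + (-5 + 0))²) = -I - I/((3 - 5)²) = -I - I/((-2)²) = -I - I/4 = -5*I/4)
7*(34/(-73) + f(l(3))/(-75)) + U(-6) = 7*(34/(-73) + 7/(-75)) - 5/4*(-6) = 7*(34*(-1/73) + 7*(-1/75)) + 15/2 = 7*(-34/73 - 7/75) + 15/2 = 7*(-3061/5475) + 15/2 = -21427/5475 + 15/2 = 39271/10950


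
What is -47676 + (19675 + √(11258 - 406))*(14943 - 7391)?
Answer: 148537924 + 15104*√2713 ≈ 1.4932e+8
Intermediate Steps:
-47676 + (19675 + √(11258 - 406))*(14943 - 7391) = -47676 + (19675 + √10852)*7552 = -47676 + (19675 + 2*√2713)*7552 = -47676 + (148585600 + 15104*√2713) = 148537924 + 15104*√2713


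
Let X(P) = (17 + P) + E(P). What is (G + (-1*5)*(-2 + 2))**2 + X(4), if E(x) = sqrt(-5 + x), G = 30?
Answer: 921 + I ≈ 921.0 + 1.0*I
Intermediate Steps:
X(P) = 17 + P + sqrt(-5 + P) (X(P) = (17 + P) + sqrt(-5 + P) = 17 + P + sqrt(-5 + P))
(G + (-1*5)*(-2 + 2))**2 + X(4) = (30 + (-1*5)*(-2 + 2))**2 + (17 + 4 + sqrt(-5 + 4)) = (30 - 5*0)**2 + (17 + 4 + sqrt(-1)) = (30 + 0)**2 + (17 + 4 + I) = 30**2 + (21 + I) = 900 + (21 + I) = 921 + I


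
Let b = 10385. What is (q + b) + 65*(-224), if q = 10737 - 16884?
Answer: -10322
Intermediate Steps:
q = -6147
(q + b) + 65*(-224) = (-6147 + 10385) + 65*(-224) = 4238 - 14560 = -10322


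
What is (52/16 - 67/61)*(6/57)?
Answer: 525/2318 ≈ 0.22649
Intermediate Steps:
(52/16 - 67/61)*(6/57) = (52*(1/16) - 67*1/61)*(6*(1/57)) = (13/4 - 67/61)*(2/19) = (525/244)*(2/19) = 525/2318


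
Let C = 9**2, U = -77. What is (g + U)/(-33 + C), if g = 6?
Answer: -71/48 ≈ -1.4792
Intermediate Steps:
C = 81
(g + U)/(-33 + C) = (6 - 77)/(-33 + 81) = -71/48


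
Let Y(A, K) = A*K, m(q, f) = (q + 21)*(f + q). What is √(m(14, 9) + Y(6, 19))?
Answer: √919 ≈ 30.315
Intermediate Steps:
m(q, f) = (21 + q)*(f + q)
√(m(14, 9) + Y(6, 19)) = √((14² + 21*9 + 21*14 + 9*14) + 6*19) = √((196 + 189 + 294 + 126) + 114) = √(805 + 114) = √919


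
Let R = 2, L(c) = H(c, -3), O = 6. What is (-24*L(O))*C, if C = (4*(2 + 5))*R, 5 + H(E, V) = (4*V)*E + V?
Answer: 107520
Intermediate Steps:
H(E, V) = -5 + V + 4*E*V (H(E, V) = -5 + ((4*V)*E + V) = -5 + (4*E*V + V) = -5 + (V + 4*E*V) = -5 + V + 4*E*V)
L(c) = -8 - 12*c (L(c) = -5 - 3 + 4*c*(-3) = -5 - 3 - 12*c = -8 - 12*c)
C = 56 (C = (4*(2 + 5))*2 = (4*7)*2 = 28*2 = 56)
(-24*L(O))*C = -24*(-8 - 12*6)*56 = -24*(-8 - 72)*56 = -24*(-80)*56 = 1920*56 = 107520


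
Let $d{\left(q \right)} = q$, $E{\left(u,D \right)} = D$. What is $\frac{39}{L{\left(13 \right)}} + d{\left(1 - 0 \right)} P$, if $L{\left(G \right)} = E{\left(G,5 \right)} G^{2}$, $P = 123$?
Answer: $\frac{7998}{65} \approx 123.05$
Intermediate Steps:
$L{\left(G \right)} = 5 G^{2}$
$\frac{39}{L{\left(13 \right)}} + d{\left(1 - 0 \right)} P = \frac{39}{5 \cdot 13^{2}} + \left(1 - 0\right) 123 = \frac{39}{5 \cdot 169} + \left(1 + 0\right) 123 = \frac{39}{845} + 1 \cdot 123 = 39 \cdot \frac{1}{845} + 123 = \frac{3}{65} + 123 = \frac{7998}{65}$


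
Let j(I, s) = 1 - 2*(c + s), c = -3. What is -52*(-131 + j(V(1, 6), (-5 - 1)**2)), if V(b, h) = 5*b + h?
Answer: 10192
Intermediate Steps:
V(b, h) = h + 5*b
j(I, s) = 7 - 2*s (j(I, s) = 1 - 2*(-3 + s) = 1 + (6 - 2*s) = 7 - 2*s)
-52*(-131 + j(V(1, 6), (-5 - 1)**2)) = -52*(-131 + (7 - 2*(-5 - 1)**2)) = -52*(-131 + (7 - 2*(-6)**2)) = -52*(-131 + (7 - 2*36)) = -52*(-131 + (7 - 72)) = -52*(-131 - 65) = -52*(-196) = 10192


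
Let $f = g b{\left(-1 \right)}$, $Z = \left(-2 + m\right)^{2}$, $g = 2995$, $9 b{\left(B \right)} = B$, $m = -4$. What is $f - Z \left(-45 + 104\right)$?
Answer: $- \frac{22111}{9} \approx -2456.8$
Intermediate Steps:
$b{\left(B \right)} = \frac{B}{9}$
$Z = 36$ ($Z = \left(-2 - 4\right)^{2} = \left(-6\right)^{2} = 36$)
$f = - \frac{2995}{9}$ ($f = 2995 \cdot \frac{1}{9} \left(-1\right) = 2995 \left(- \frac{1}{9}\right) = - \frac{2995}{9} \approx -332.78$)
$f - Z \left(-45 + 104\right) = - \frac{2995}{9} - 36 \left(-45 + 104\right) = - \frac{2995}{9} - 36 \cdot 59 = - \frac{2995}{9} - 2124 = - \frac{22111}{9}$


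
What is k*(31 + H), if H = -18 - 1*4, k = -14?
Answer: -126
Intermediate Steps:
H = -22 (H = -18 - 4 = -22)
k*(31 + H) = -14*(31 - 22) = -14*9 = -126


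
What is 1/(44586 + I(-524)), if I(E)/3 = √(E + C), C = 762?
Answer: 2477/110439403 - √238/662636418 ≈ 2.2405e-5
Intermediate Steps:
I(E) = 3*√(762 + E) (I(E) = 3*√(E + 762) = 3*√(762 + E))
1/(44586 + I(-524)) = 1/(44586 + 3*√(762 - 524)) = 1/(44586 + 3*√238)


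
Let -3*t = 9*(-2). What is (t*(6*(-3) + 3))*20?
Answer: -1800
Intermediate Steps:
t = 6 (t = -3*(-2) = -1/3*(-18) = 6)
(t*(6*(-3) + 3))*20 = (6*(6*(-3) + 3))*20 = (6*(-18 + 3))*20 = (6*(-15))*20 = -90*20 = -1800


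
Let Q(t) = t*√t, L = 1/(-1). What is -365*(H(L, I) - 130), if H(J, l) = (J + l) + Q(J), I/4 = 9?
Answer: 34675 + 365*I ≈ 34675.0 + 365.0*I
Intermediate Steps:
I = 36 (I = 4*9 = 36)
L = -1
Q(t) = t^(3/2)
H(J, l) = J + l + J^(3/2) (H(J, l) = (J + l) + J^(3/2) = J + l + J^(3/2))
-365*(H(L, I) - 130) = -365*((-1 + 36 + (-1)^(3/2)) - 130) = -365*((-1 + 36 - I) - 130) = -365*((35 - I) - 130) = -365*(-95 - I) = 34675 + 365*I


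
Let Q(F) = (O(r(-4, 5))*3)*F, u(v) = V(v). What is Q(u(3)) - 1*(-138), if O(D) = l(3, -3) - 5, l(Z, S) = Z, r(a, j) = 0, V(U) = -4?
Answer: 162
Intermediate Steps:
u(v) = -4
O(D) = -2 (O(D) = 3 - 5 = -2)
Q(F) = -6*F (Q(F) = (-2*3)*F = -6*F)
Q(u(3)) - 1*(-138) = -6*(-4) - 1*(-138) = 24 + 138 = 162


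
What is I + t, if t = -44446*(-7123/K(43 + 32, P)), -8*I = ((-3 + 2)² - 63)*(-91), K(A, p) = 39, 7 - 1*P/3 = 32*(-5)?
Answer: 1266245413/156 ≈ 8.1170e+6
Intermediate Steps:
P = 501 (P = 21 - 96*(-5) = 21 - 3*(-160) = 21 + 480 = 501)
I = -2821/4 (I = -((-3 + 2)² - 63)*(-91)/8 = -((-1)² - 63)*(-91)/8 = -(1 - 63)*(-91)/8 = -(-31)*(-91)/4 = -⅛*5642 = -2821/4 ≈ -705.25)
t = 316588858/39 (t = -44446/(39/(-7123)) = -44446/(39*(-1/7123)) = -44446/(-39/7123) = -44446*(-7123/39) = 316588858/39 ≈ 8.1177e+6)
I + t = -2821/4 + 316588858/39 = 1266245413/156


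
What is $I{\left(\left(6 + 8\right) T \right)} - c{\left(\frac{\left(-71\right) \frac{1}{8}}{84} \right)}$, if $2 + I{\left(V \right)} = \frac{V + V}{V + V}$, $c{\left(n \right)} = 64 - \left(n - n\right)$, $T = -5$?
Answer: $-65$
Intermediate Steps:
$c{\left(n \right)} = 64$ ($c{\left(n \right)} = 64 - 0 = 64 + 0 = 64$)
$I{\left(V \right)} = -1$ ($I{\left(V \right)} = -2 + \frac{V + V}{V + V} = -2 + \frac{2 V}{2 V} = -2 + 2 V \frac{1}{2 V} = -2 + 1 = -1$)
$I{\left(\left(6 + 8\right) T \right)} - c{\left(\frac{\left(-71\right) \frac{1}{8}}{84} \right)} = -1 - 64 = -65$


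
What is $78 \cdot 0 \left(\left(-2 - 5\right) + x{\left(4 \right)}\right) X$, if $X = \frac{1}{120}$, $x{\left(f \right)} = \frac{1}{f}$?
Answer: $0$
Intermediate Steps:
$X = \frac{1}{120} \approx 0.0083333$
$78 \cdot 0 \left(\left(-2 - 5\right) + x{\left(4 \right)}\right) X = 78 \cdot 0 \left(\left(-2 - 5\right) + \frac{1}{4}\right) \frac{1}{120} = 78 \cdot 0 \left(-7 + \frac{1}{4}\right) \frac{1}{120} = 78 \cdot 0 \left(- \frac{27}{4}\right) \frac{1}{120} = 78 \cdot 0 \cdot \frac{1}{120} = 0 \cdot \frac{1}{120} = 0$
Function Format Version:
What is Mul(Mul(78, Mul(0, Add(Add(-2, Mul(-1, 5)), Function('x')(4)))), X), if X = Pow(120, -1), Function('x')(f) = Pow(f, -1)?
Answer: 0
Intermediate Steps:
X = Rational(1, 120) ≈ 0.0083333
Mul(Mul(78, Mul(0, Add(Add(-2, Mul(-1, 5)), Function('x')(4)))), X) = Mul(Mul(78, Mul(0, Add(Add(-2, Mul(-1, 5)), Pow(4, -1)))), Rational(1, 120)) = Mul(Mul(78, Mul(0, Add(Add(-2, -5), Rational(1, 4)))), Rational(1, 120)) = Mul(Mul(78, Mul(0, Add(-7, Rational(1, 4)))), Rational(1, 120)) = Mul(Mul(78, Mul(0, Rational(-27, 4))), Rational(1, 120)) = Mul(Mul(78, 0), Rational(1, 120)) = Mul(0, Rational(1, 120)) = 0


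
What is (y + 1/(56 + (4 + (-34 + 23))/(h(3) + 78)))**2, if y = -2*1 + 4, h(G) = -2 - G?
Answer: 67815225/16654561 ≈ 4.0719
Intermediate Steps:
y = 2 (y = -2 + 4 = 2)
(y + 1/(56 + (4 + (-34 + 23))/(h(3) + 78)))**2 = (2 + 1/(56 + (4 + (-34 + 23))/((-2 - 1*3) + 78)))**2 = (2 + 1/(56 + (4 - 11)/((-2 - 3) + 78)))**2 = (2 + 1/(56 - 7/(-5 + 78)))**2 = (2 + 1/(56 - 7/73))**2 = (2 + 1/(4081/73))**2 = (2 + 73/4081)**2 = (8235/4081)**2 = 67815225/16654561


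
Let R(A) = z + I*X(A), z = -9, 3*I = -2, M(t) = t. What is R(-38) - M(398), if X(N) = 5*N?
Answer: -841/3 ≈ -280.33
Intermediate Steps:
I = -2/3 (I = (1/3)*(-2) = -2/3 ≈ -0.66667)
R(A) = -9 - 10*A/3
R(-38) - M(398) = (-9 - 10/3*(-38)) - 1*398 = (-9 + 380/3) - 398 = 353/3 - 398 = -841/3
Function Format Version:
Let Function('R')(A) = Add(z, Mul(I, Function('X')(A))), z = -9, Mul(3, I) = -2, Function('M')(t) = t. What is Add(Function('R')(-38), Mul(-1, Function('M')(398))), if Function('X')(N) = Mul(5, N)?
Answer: Rational(-841, 3) ≈ -280.33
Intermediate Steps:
I = Rational(-2, 3) (I = Mul(Rational(1, 3), -2) = Rational(-2, 3) ≈ -0.66667)
Function('R')(A) = Add(-9, Mul(Rational(-10, 3), A)) (Function('R')(A) = Add(-9, Mul(Rational(-2, 3), Mul(5, A))) = Add(-9, Mul(Rational(-10, 3), A)))
Add(Function('R')(-38), Mul(-1, Function('M')(398))) = Add(Add(-9, Mul(Rational(-10, 3), -38)), Mul(-1, 398)) = Add(Add(-9, Rational(380, 3)), -398) = Add(Rational(353, 3), -398) = Rational(-841, 3)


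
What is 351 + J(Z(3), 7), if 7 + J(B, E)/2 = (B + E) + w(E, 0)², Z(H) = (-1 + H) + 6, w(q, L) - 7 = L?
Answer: 465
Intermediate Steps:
w(q, L) = 7 + L
Z(H) = 5 + H
J(B, E) = 84 + 2*B + 2*E (J(B, E) = -14 + 2*((B + E) + (7 + 0)²) = -14 + 2*((B + E) + 7²) = -14 + 2*((B + E) + 49) = -14 + 2*(49 + B + E) = -14 + (98 + 2*B + 2*E) = 84 + 2*B + 2*E)
351 + J(Z(3), 7) = 351 + (84 + 2*(5 + 3) + 2*7) = 351 + (84 + 2*8 + 14) = 351 + (84 + 16 + 14) = 351 + 114 = 465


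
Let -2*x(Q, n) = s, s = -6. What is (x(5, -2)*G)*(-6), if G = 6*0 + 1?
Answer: -18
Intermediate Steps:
G = 1 (G = 0 + 1 = 1)
x(Q, n) = 3 (x(Q, n) = -½*(-6) = 3)
(x(5, -2)*G)*(-6) = (3*1)*(-6) = 3*(-6) = -18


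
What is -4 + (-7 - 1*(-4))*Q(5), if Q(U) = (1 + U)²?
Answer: -112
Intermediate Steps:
-4 + (-7 - 1*(-4))*Q(5) = -4 + (-7 - 1*(-4))*(1 + 5)² = -4 + (-7 + 4)*6² = -4 - 3*36 = -4 - 108 = -112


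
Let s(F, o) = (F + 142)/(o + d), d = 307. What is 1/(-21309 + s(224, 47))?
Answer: -59/1257170 ≈ -4.6931e-5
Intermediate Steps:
s(F, o) = (142 + F)/(307 + o) (s(F, o) = (F + 142)/(o + 307) = (142 + F)/(307 + o))
1/(-21309 + s(224, 47)) = 1/(-21309 + (142 + 224)/(307 + 47)) = 1/(-21309 + 366/354) = 1/(-21309 + (1/354)*366) = 1/(-21309 + 61/59) = 1/(-1257170/59) = -59/1257170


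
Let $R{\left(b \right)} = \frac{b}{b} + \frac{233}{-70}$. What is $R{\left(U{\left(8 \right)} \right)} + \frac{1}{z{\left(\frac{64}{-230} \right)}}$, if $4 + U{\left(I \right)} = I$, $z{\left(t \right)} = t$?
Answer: $- \frac{6633}{1120} \approx -5.9223$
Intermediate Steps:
$U{\left(I \right)} = -4 + I$
$R{\left(b \right)} = - \frac{163}{70}$ ($R{\left(b \right)} = 1 + 233 \left(- \frac{1}{70}\right) = 1 - \frac{233}{70} = - \frac{163}{70}$)
$R{\left(U{\left(8 \right)} \right)} + \frac{1}{z{\left(\frac{64}{-230} \right)}} = - \frac{163}{70} + \frac{1}{64 \frac{1}{-230}} = - \frac{163}{70} + \frac{1}{64 \left(- \frac{1}{230}\right)} = - \frac{163}{70} + \frac{1}{- \frac{32}{115}} = - \frac{163}{70} - \frac{115}{32} = - \frac{6633}{1120}$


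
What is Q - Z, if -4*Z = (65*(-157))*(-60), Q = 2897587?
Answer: 3050662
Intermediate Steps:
Z = -153075 (Z = -65*(-157)*(-60)/4 = -(-10205)*(-60)/4 = -¼*612300 = -153075)
Q - Z = 2897587 - 1*(-153075) = 2897587 + 153075 = 3050662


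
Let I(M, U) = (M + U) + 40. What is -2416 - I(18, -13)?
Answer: -2461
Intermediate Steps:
I(M, U) = 40 + M + U
-2416 - I(18, -13) = -2416 - (40 + 18 - 13) = -2416 - 1*45 = -2416 - 45 = -2461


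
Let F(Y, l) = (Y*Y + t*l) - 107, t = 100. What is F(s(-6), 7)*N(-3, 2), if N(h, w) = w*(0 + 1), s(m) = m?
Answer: 1258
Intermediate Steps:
N(h, w) = w (N(h, w) = w*1 = w)
F(Y, l) = -107 + Y**2 + 100*l (F(Y, l) = (Y*Y + 100*l) - 107 = (Y**2 + 100*l) - 107 = -107 + Y**2 + 100*l)
F(s(-6), 7)*N(-3, 2) = (-107 + (-6)**2 + 100*7)*2 = (-107 + 36 + 700)*2 = 629*2 = 1258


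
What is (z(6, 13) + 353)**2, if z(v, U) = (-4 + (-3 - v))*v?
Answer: 75625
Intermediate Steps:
z(v, U) = v*(-7 - v) (z(v, U) = (-7 - v)*v = v*(-7 - v))
(z(6, 13) + 353)**2 = (-1*6*(7 + 6) + 353)**2 = (-1*6*13 + 353)**2 = (-78 + 353)**2 = 275**2 = 75625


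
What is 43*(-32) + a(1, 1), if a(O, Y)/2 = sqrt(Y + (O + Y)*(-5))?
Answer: -1376 + 6*I ≈ -1376.0 + 6.0*I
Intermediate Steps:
a(O, Y) = 2*sqrt(-5*O - 4*Y) (a(O, Y) = 2*sqrt(Y + (O + Y)*(-5)) = 2*sqrt(Y + (-5*O - 5*Y)) = 2*sqrt(-5*O - 4*Y))
43*(-32) + a(1, 1) = 43*(-32) + 2*sqrt(-5*1 - 4*1) = -1376 + 2*sqrt(-5 - 4) = -1376 + 2*sqrt(-9) = -1376 + 2*(3*I) = -1376 + 6*I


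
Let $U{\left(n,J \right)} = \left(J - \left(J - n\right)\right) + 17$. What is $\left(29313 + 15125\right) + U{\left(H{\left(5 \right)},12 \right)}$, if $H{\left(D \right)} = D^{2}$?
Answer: $44480$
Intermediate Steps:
$U{\left(n,J \right)} = 17 + n$ ($U{\left(n,J \right)} = n + 17 = 17 + n$)
$\left(29313 + 15125\right) + U{\left(H{\left(5 \right)},12 \right)} = \left(29313 + 15125\right) + \left(17 + 5^{2}\right) = 44438 + \left(17 + 25\right) = 44438 + 42 = 44480$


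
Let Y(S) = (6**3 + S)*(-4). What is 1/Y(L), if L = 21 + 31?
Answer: -1/1072 ≈ -0.00093284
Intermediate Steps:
L = 52
Y(S) = -864 - 4*S (Y(S) = (216 + S)*(-4) = -864 - 4*S)
1/Y(L) = 1/(-864 - 4*52) = 1/(-864 - 208) = 1/(-1072) = -1/1072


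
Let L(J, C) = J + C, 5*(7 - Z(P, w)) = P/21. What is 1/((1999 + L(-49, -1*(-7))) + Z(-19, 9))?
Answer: 105/206239 ≈ 0.00050912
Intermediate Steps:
Z(P, w) = 7 - P/105 (Z(P, w) = 7 - P/(5*21) = 7 - P/105)
L(J, C) = C + J
1/((1999 + L(-49, -1*(-7))) + Z(-19, 9)) = 1/((1999 + (-1*(-7) - 49)) + (7 - 1/105*(-19))) = 1/((1999 + (7 - 49)) + (7 + 19/105)) = 1/((1999 - 42) + 754/105) = 1/(1957 + 754/105) = 1/(206239/105) = 105/206239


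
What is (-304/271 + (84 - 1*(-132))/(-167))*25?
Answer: -2732600/45257 ≈ -60.380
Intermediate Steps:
(-304/271 + (84 - 1*(-132))/(-167))*25 = (-304*1/271 + (84 + 132)*(-1/167))*25 = (-304/271 + 216*(-1/167))*25 = (-304/271 - 216/167)*25 = -109304/45257*25 = -2732600/45257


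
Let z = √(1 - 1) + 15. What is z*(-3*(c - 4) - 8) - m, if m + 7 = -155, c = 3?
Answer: 87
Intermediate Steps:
m = -162 (m = -7 - 155 = -162)
z = 15 (z = √0 + 15 = 0 + 15 = 15)
z*(-3*(c - 4) - 8) - m = 15*(-3*(3 - 4) - 8) - 1*(-162) = 15*(-3*(-1) - 8) + 162 = 15*(3 - 8) + 162 = 15*(-5) + 162 = -75 + 162 = 87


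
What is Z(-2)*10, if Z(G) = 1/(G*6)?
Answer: -5/6 ≈ -0.83333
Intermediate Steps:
Z(G) = 1/(6*G) (Z(G) = (1/6)/G = 1/(6*G))
Z(-2)*10 = ((1/6)/(-2))*10 = ((1/6)*(-1/2))*10 = -1/12*10 = -5/6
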